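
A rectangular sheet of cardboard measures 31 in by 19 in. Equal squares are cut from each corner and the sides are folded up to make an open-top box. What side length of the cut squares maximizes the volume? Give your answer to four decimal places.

With cut size x, the volume is V(x) = x(31 − 2x)(19 − 2x) for 0 < x < 9.5.
V'(x) = 12x^2 − 200x + 589. Setting V'(x) = 0 gives x ≈ 3.8210 (the root in (0, 9.5)).
V''(x) = 24x − 200 is negative there, so this is the maximum; V ≈ 1013.7119.

3.8210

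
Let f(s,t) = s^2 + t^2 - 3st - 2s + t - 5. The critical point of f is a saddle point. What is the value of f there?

-26/5

∂f/∂s = 2s - 3t - 2 = 0 and ∂f/∂t = -3s + 2t + 1 = 0, so (s, t) = (-1/5, -4/5).
The Hessian has f_{ss} = 2, f_{tt} = 2, f_{st} = -3, giving D = -5 < 0, so the point is a saddle point.
f(-1/5, -4/5) = -26/5.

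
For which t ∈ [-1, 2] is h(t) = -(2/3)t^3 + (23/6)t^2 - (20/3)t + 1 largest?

-1

The derivative is -2t^2 + (23/3)t - 20/3, whose only zero in [-1, 2] is t = 4/3.
Evaluating at the critical points and endpoints: h(-1) = 73/6; h(4/3) = -215/81; h(2) = -7/3.
The maximum over the interval is 73/6, attained at t = -1.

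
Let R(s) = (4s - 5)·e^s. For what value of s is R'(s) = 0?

By the product rule, R'(s) = (4s - 1)·e^s. Since e^s > 0, the only critical point is s = 1/4.
R''(1/4) has the same sign as 4 > 0, so this is a local minimum.
R(1/4) = (-4)·e^(1/4) ≈ -5.1361.

1/4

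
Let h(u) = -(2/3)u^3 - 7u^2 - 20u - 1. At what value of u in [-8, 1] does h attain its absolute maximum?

-8

The derivative is -2u^2 - 14u - 20, which vanishes at u = -5 and u = -2.
Compare values at every candidate in [-8, 1]: h(-8) = 157/3; h(-5) = 22/3; h(-2) = 49/3; h(1) = -86/3.
So the maximum is h(-8) = 157/3.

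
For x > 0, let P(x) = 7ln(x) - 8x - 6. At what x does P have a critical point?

P'(x) = 7/x − 8 = 0 gives x = 7/8.
P''(x) = -7/x², which is negative for x > 0, so this is a local maximum.
P(7/8) = 7·ln(7/8) - 7 - 6 ≈ -13.9347.

7/8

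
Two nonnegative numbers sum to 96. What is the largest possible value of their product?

2304

With x + y = 96, the product is P(x) = x(96 − x).
P'(x) = 96 − 2x = 0 gives x = 48; P'' = −2 < 0, so this is the maximum.
P = 48·48 = 2304.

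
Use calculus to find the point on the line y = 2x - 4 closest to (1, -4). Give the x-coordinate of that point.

1/5

Minimize D(x)^2 = (x - 1)^2 + (2x)^2.
d/dx[D^2] = 2(x - 1) + 2·2·(2x) = 0 ⇒ x = 1/5.
Then y = -18/5 and the distance is √(4/5) ≈ 0.8944.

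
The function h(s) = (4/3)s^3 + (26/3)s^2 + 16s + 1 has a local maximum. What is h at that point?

-5

h'(s) = 4s^2 + (52/3)s + 16 = 0 at s = -3, -4/3.
Second-derivative test with h''(s) = 8s + 52/3: h''(-3) = -20/3 < 0 ⇒ local maximum; h''(-4/3) = 20/3 > 0 ⇒ local minimum.
The local maximum is h(-3) = -5.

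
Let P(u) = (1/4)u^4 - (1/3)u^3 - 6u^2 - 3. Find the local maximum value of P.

Critical points: P'(u) = u^3 - u^2 - 12u vanishes at u = -3, 0, 4.
Since P''(u) = 3u^2 - 2u - 12, we get P''(-3) = 21 > 0 ⇒ local minimum; P''(0) = -12 < 0 ⇒ local maximum; P''(4) = 28 > 0 ⇒ local minimum.
Thus P has its local maximum at u = 0, with value -3.

-3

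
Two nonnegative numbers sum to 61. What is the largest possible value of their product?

3721/4

With x + y = 61, the product is P(x) = x(61 − x).
P'(x) = 61 − 2x = 0 gives x = 61/2; P'' = −2 < 0, so this is the maximum.
P = 61/2·61/2 = 3721/4.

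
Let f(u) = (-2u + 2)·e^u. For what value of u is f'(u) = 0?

Differentiating with the product rule gives f'(u) = (-2u)·e^u. Since e^u > 0, the only critical point is u = 0.
f''(0) has the same sign as -2 < 0, so this is a local maximum.
f(0) = (2)·e^(0) ≈ 2.0000.

0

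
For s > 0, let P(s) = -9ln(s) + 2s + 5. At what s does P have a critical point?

P'(s) = -9/s + 2 = 0 gives s = 9/2.
P''(s) = 9/s², which is positive for s > 0, so this is a local minimum.
P(9/2) = -9·ln(9/2) + 9 + 5 ≈ 0.4633.

9/2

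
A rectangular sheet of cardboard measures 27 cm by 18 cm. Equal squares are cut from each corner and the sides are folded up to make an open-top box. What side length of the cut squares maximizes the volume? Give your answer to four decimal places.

With cut size x, the volume is V(x) = x(27 − 2x)(18 − 2x) for 0 < x < 9.
V'(x) = 12x^2 − 180x + 486. Setting V'(x) = 0 gives x ≈ 3.5314 (the root in (0, 9)).
V''(x) = 24x − 180 is negative there, so this is the maximum; V ≈ 770.0470.

3.5314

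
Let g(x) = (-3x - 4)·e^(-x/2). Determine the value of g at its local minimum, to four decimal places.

-4.2992

g'(x) = (-3)·e^(-x/2) + (-3x - 4)·(-1/2)·e^(-x/2) = ((3/2)x - 1)·e^(-x/2). Since e^(-x/2) > 0, the only critical point is x = 2/3.
g''(2/3) has the same sign as 3/2 > 0, so this is a local minimum.
g(2/3) = (-6)·e^(-1/3) ≈ -4.2992.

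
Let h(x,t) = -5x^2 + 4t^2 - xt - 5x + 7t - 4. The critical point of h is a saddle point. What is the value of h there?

∂h/∂x = -10x - t - 5 = 0 and ∂h/∂t = -x + 8t + 7 = 0, so (x, t) = (-11/27, -25/27).
The Hessian has h_{xx} = -10, h_{tt} = 8, h_{xt} = -1, giving D = -81 < 0, so the point is a saddle point.
h(-11/27, -25/27) = -56/9.

-56/9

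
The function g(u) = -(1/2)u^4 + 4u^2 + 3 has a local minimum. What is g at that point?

3

g'(u) = -2u^3 + 8u = 0 at u = -2, 0, 2.
Second-derivative test with g''(u) = -6u^2 + 8: g''(-2) = -16 < 0 ⇒ local maximum; g''(0) = 8 > 0 ⇒ local minimum; g''(2) = -16 < 0 ⇒ local maximum.
Thus g has its local minimum at u = 0, with value 3.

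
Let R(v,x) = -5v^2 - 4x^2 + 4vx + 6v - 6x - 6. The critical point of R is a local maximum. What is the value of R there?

∂R/∂v = -10v + 4x + 6 = 0 and ∂R/∂x = 4v - 8x - 6 = 0, so (v, x) = (3/8, -9/16).
The Hessian has R_{vv} = -10, R_{xx} = -8, R_{vx} = 4, giving D = 64 > 0 with R_{vv} < 0, so the point is a local maximum.
R(3/8, -9/16) = -51/16.

-51/16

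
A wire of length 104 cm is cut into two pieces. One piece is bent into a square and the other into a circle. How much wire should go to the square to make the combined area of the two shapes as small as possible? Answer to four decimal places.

Let x be the length used for the square. Square side x/4; circle radius (104−x)/(2π).
A(x) = (x/4)² + π·((104−x)/(2π))² = x²/16 + (104−x)²/(4π) for 0 ≤ x ≤ 104. A'(x) = x/8 − (104−x)/(2π) = 0 gives x = 4·104/(π+4) ≈ 58.2503.
A'' = 1/8 + 1/(2π) > 0, so this gives the minimum combined area; x ≈ 58.2503 cm to the square.

58.2503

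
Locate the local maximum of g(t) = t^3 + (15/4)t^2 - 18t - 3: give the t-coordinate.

-4

g'(t) = 3t^2 + (15/2)t - 18. Setting g'(t) = 0 gives t ∈ {-4, 3/2}.
g''(t) = 6t + 15/2. g''(-4) = -33/2 < 0 ⇒ local maximum; g''(3/2) = 33/2 > 0 ⇒ local minimum.
Thus g has its local maximum at t = -4, with value 65.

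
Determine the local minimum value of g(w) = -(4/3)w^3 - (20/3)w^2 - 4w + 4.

g'(w) = -4w^2 - (40/3)w - 4. Setting g'(w) = 0 gives w ∈ {-3, -1/3}.
g''(w) = -8w - 40/3. g''(-3) = 32/3 > 0 ⇒ local minimum; g''(-1/3) = -32/3 < 0 ⇒ local maximum.
So the local minimum value is g(-3) = -8.

-8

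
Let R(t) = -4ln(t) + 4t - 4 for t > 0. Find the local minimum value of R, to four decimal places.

0.0000

R'(t) = -4/t + 4 = 0 gives t = 1.
R''(t) = 4/t², which is positive for t > 0, so this is a local minimum.
R(1) = -4·ln(1) + 4 - 4 ≈ 0.0000.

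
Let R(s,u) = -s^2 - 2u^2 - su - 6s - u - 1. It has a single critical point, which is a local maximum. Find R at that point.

∂R/∂s = -2s - u - 6 = 0 and ∂R/∂u = -s - 4u - 1 = 0, so (s, u) = (-23/7, 4/7).
The Hessian has R_{ss} = -2, R_{uu} = -4, R_{su} = -1, giving D = 7 > 0 with R_{ss} < 0, so the point is a local maximum.
R(-23/7, 4/7) = 60/7.

60/7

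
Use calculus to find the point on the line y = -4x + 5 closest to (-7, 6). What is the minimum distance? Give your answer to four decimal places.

Minimize D(x)^2 = (x + 7)^2 + (-4x - 1)^2.
d/dx[D^2] = 2(x + 7) + 2·(-4)·(-4x - 1) = 0 ⇒ x = -11/17.
Then y = 129/17 and the distance is √(729/17) ≈ 6.5485.

6.5485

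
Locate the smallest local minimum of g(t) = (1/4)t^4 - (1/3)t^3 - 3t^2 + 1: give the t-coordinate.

3

Critical points: g'(t) = t^3 - t^2 - 6t vanishes at t = -2, 0, 3.
Second-derivative test with g''(t) = 3t^2 - 2t - 6: g''(-2) = 10 > 0 ⇒ local minimum; g''(0) = -6 < 0 ⇒ local maximum; g''(3) = 15 > 0 ⇒ local minimum.
The smallest local minimum is g(3) = -59/4.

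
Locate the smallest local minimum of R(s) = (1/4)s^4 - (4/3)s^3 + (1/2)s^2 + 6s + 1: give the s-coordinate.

-1

R'(s) = s^3 - 4s^2 + s + 6. Setting R'(s) = 0 gives s ∈ {-1, 2, 3}.
R''(s) = 3s^2 - 8s + 1. R''(-1) = 12 > 0 ⇒ local minimum; R''(2) = -3 < 0 ⇒ local maximum; R''(3) = 4 > 0 ⇒ local minimum.
Thus R has its smallest local minimum at s = -1, with value -35/12.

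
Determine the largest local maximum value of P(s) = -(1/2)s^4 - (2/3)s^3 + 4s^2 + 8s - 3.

P'(s) = -2s^3 - 2s^2 + 8s + 8 = 0 at s = -2, -1, 2.
Second-derivative test with P''(s) = -6s^2 - 4s + 8: P''(-2) = -8 < 0 ⇒ local maximum; P''(-1) = 6 > 0 ⇒ local minimum; P''(2) = -24 < 0 ⇒ local maximum.
So the largest local maximum value is P(2) = 47/3.

47/3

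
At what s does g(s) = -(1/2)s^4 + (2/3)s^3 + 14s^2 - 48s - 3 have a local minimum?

g'(s) = -2s^3 + 2s^2 + 28s - 48. Setting g'(s) = 0 gives s ∈ {-4, 2, 3}.
Second-derivative test with g''(s) = -6s^2 + 4s + 28: g''(-4) = -84 < 0 ⇒ local maximum; g''(2) = 12 > 0 ⇒ local minimum; g''(3) = -14 < 0 ⇒ local maximum.
Thus g has its local minimum at s = 2, with value -137/3.

2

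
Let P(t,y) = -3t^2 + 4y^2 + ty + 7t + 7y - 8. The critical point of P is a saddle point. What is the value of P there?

-8

∂P/∂t = -6t + y + 7 = 0 and ∂P/∂y = t + 8y + 7 = 0, so (t, y) = (1, -1).
The Hessian has P_{tt} = -6, P_{yy} = 8, P_{ty} = 1, giving D = -49 < 0, so the point is a saddle point.
P(1, -1) = -8.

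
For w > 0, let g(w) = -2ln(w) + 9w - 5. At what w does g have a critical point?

g'(w) = -2/w + 9 = 0 gives w = 2/9.
g''(w) = 2/w², which is positive for w > 0, so this is a local minimum.
g(2/9) = -2·ln(2/9) + 2 - 5 ≈ 0.0082.

2/9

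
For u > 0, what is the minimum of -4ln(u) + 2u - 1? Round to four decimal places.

0.2274

P'(u) = -4/u + 2 = 0 gives u = 2.
P''(u) = 4/u², which is positive for u > 0, so this is a local minimum.
P(2) = -4·ln(2) + 4 - 1 ≈ 0.2274.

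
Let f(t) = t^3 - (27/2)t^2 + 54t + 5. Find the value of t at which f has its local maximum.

3

f'(t) = 3t^2 - 27t + 54. Setting f'(t) = 0 gives t ∈ {3, 6}.
Second-derivative test with f''(t) = 6t - 27: f''(3) = -9 < 0 ⇒ local maximum; f''(6) = 9 > 0 ⇒ local minimum.
So the local maximum value is f(3) = 145/2.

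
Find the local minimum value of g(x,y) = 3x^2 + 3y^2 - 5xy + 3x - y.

∂g/∂x = 6x - 5y + 3 = 0 and ∂g/∂y = -5x + 6y - 1 = 0, so (x, y) = (-13/11, -9/11).
The Hessian has g_{xx} = 6, g_{yy} = 6, g_{xy} = -5, giving D = 11 > 0 with g_{xx} > 0, so the point is a local minimum.
g(-13/11, -9/11) = -15/11.

-15/11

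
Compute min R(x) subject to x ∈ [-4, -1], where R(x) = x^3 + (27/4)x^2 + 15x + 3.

The derivative is 3x^2 + (27/2)x + 15, which vanishes at x = -5/2 and x = -2.
Candidates: R(-4) = -13, R(-5/2) = -127/16, R(-2) = -8, R(-1) = -25/4.
So the minimum is R(-4) = -13.

-13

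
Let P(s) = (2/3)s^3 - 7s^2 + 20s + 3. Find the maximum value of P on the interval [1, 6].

The derivative is 2s^2 - 14s + 20, which vanishes at s = 2 and s = 5.
Candidates: P(1) = 50/3, P(2) = 61/3, P(5) = 34/3, P(6) = 15.
Hence the absolute maximum is 61/3 at s = 2.

61/3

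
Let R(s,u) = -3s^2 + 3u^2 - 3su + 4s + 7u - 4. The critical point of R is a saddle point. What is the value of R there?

-13/3

∂R/∂s = -6s - 3u + 4 = 0 and ∂R/∂u = -3s + 6u + 7 = 0, so (s, u) = (1, -2/3).
The Hessian has R_{ss} = -6, R_{uu} = 6, R_{su} = -3, giving D = -45 < 0, so the point is a saddle point.
R(1, -2/3) = -13/3.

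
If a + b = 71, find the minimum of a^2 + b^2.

With a + b = 71, a^2 + b^2 = a^2 + (71 − a)^2.
The derivative 2a − 2(71 − a) = 4a − 142 vanishes at a = 71/2; second derivative 4 > 0, a minimum.
The minimum is 2·(71/2)^2 = 5041/2.

5041/2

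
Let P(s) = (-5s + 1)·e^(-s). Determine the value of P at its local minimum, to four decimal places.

P'(s) = (-5)·e^(-s) + (-5s + 1)·(-1)·e^(-s) = (5s - 6)·e^(-s). Since e^(-s) > 0, the only critical point is s = 6/5.
P''(6/5) has the same sign as 5 > 0, so this is a local minimum.
P(6/5) = (-5)·e^(-6/5) ≈ -1.5060.

-1.5060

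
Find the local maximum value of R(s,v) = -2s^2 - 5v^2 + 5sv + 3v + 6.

∂R/∂s = -4s + 5v = 0 and ∂R/∂v = 5s - 10v + 3 = 0, so (s, v) = (1, 4/5).
The Hessian has R_{ss} = -4, R_{vv} = -10, R_{sv} = 5, giving D = 15 > 0 with R_{ss} < 0, so the point is a local maximum.
R(1, 4/5) = 36/5.

36/5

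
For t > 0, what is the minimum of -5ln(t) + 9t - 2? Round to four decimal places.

5.9389

g'(t) = -5/t + 9 = 0 gives t = 5/9.
g''(t) = 5/t², which is positive for t > 0, so this is a local minimum.
g(5/9) = -5·ln(5/9) + 5 - 2 ≈ 5.9389.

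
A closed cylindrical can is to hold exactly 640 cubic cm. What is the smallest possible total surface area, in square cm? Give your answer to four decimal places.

411.1193

With radius r and height h, πr²h = 640 so h = 640/(πr²), and S(r) = 2πr² + 2πrh = 2πr² + 2·640/r.
S'(r) = 4πr − 2·640/r² = 0 ⇒ r³ = 640/(2π), so r ≈ 4.6702 and h = 2r ≈ 9.3404.
S''(r) = 4π + 4·640/r³ > 0, so this is the minimum; S ≈ 411.1193.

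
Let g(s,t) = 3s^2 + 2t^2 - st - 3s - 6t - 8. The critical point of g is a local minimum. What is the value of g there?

-328/23

∂g/∂s = 6s - t - 3 = 0 and ∂g/∂t = -s + 4t - 6 = 0, so (s, t) = (18/23, 39/23).
The Hessian has g_{ss} = 6, g_{tt} = 4, g_{st} = -1, giving D = 23 > 0 with g_{ss} > 0, so the point is a local minimum.
g(18/23, 39/23) = -328/23.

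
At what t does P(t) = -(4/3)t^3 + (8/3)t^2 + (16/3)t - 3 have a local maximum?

2

P'(t) = -4t^2 + (16/3)t + 16/3. Setting P'(t) = 0 gives t ∈ {-2/3, 2}.
Since P''(t) = -8t + 16/3, we get P''(-2/3) = 32/3 > 0 ⇒ local minimum; P''(2) = -32/3 < 0 ⇒ local maximum.
So the local maximum value is P(2) = 23/3.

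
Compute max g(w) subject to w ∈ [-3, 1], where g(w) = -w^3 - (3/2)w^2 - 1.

The derivative is -3w^2 - 3w, which vanishes at w = -1 and w = 0.
Compare values at every candidate in [-3, 1]: g(-3) = 25/2, g(-1) = -3/2, g(0) = -1, g(1) = -7/2.
The maximum over the interval is 25/2, attained at w = -3.

25/2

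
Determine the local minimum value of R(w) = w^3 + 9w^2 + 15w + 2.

-5

Critical points: R'(w) = 3w^2 + 18w + 15 vanishes at w = -5, -1.
Second-derivative test with R''(w) = 6w + 18: R''(-5) = -12 < 0 ⇒ local maximum; R''(-1) = 12 > 0 ⇒ local minimum.
Thus R has its local minimum at w = -1, with value -5.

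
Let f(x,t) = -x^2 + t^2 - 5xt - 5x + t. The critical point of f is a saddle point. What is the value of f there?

-1/29

∂f/∂x = -2x - 5t - 5 = 0 and ∂f/∂t = -5x + 2t + 1 = 0, so (x, t) = (-5/29, -27/29).
The Hessian has f_{xx} = -2, f_{tt} = 2, f_{xt} = -5, giving D = -29 < 0, so the point is a saddle point.
f(-5/29, -27/29) = -1/29.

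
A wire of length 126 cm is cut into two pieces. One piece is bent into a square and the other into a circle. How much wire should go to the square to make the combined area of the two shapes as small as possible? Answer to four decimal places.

70.5725

Let x be the length used for the square. Square side x/4; circle radius (126−x)/(2π).
A(x) = (x/4)² + π·((126−x)/(2π))² = x²/16 + (126−x)²/(4π) for 0 ≤ x ≤ 126. A'(x) = x/8 − (126−x)/(2π) = 0 gives x = 4·126/(π+4) ≈ 70.5725.
A'' = 1/8 + 1/(2π) > 0, so this gives the minimum combined area; x ≈ 70.5725 cm to the square.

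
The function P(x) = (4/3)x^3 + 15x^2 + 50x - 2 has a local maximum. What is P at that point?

-131/3

Critical points: P'(x) = 4x^2 + 30x + 50 vanishes at x = -5, -5/2.
Second-derivative test with P''(x) = 8x + 30: P''(-5) = -10 < 0 ⇒ local maximum; P''(-5/2) = 10 > 0 ⇒ local minimum.
So the local maximum value is P(-5) = -131/3.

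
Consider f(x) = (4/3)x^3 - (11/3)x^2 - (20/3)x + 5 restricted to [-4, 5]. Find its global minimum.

The derivative is 4x^2 - (22/3)x - 20/3, which vanishes at x = -2/3 and x = 5/2.
Evaluating at the critical points and endpoints: f(-4) = -337/3; f(-2/3) = 601/81; f(5/2) = -55/4; f(5) = 140/3.
The minimum over the interval is -337/3, attained at x = -4.

-337/3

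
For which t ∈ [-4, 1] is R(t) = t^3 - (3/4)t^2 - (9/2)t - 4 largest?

-1

Differentiating, R'(t) = 3t^2 - (3/2)t - 9/2; whose only zero in [-4, 1] is t = -1.
Candidates: R(-4) = -62; R(-1) = -5/4; R(1) = -33/4.
The maximum over the interval is -5/4, attained at t = -1.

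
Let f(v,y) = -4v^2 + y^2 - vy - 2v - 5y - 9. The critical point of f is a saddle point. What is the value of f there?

∂f/∂v = -8v - y - 2 = 0 and ∂f/∂y = -v + 2y - 5 = 0, so (v, y) = (-9/17, 38/17).
The Hessian has f_{vv} = -8, f_{yy} = 2, f_{vy} = -1, giving D = -17 < 0, so the point is a saddle point.
f(-9/17, 38/17) = -239/17.

-239/17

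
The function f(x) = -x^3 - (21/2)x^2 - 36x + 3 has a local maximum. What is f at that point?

87/2

f'(x) = -3x^2 - 21x - 36. Setting f'(x) = 0 gives x ∈ {-4, -3}.
f''(x) = -6x - 21. f''(-4) = 3 > 0 ⇒ local minimum; f''(-3) = -3 < 0 ⇒ local maximum.
So the local maximum value is f(-3) = 87/2.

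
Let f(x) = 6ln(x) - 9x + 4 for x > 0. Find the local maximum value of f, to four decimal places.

-4.4328

f'(x) = 6/x − 9 = 0 gives x = 2/3.
f''(x) = -6/x², which is negative for x > 0, so this is a local maximum.
f(2/3) = 6·ln(2/3) - 6 + 4 ≈ -4.4328.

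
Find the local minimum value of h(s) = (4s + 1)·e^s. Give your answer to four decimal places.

-1.1460

By the product rule, h'(s) = (4s + 5)·e^s. Since e^s > 0, the only critical point is s = -5/4.
h''(-5/4) has the same sign as 4 > 0, so this is a local minimum.
h(-5/4) = (-4)·e^(-5/4) ≈ -1.1460.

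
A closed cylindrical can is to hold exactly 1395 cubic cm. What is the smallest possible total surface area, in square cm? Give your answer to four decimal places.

691.1368

With radius r and height h, πr²h = 1395 so h = 1395/(πr²), and S(r) = 2πr² + 2πrh = 2πr² + 2·1395/r.
S'(r) = 4πr − 2·1395/r² = 0 ⇒ r³ = 1395/(2π), so r ≈ 6.0552 and h = 2r ≈ 12.1105.
S''(r) = 4π + 4·1395/r³ > 0, so this is the minimum; S ≈ 691.1368.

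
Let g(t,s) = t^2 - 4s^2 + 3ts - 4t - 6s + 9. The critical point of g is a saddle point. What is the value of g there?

∂g/∂t = 2t + 3s - 4 = 0 and ∂g/∂s = 3t - 8s - 6 = 0, so (t, s) = (2, 0).
The Hessian has g_{tt} = 2, g_{ss} = -8, g_{ts} = 3, giving D = -25 < 0, so the point is a saddle point.
g(2, 0) = 5.

5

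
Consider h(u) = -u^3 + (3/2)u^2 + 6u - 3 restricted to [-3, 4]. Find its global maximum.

The derivative is -3u^2 + 3u + 6, which vanishes at u = -1 and u = 2.
Compare values at every candidate in [-3, 4]: h(-3) = 39/2; h(-1) = -13/2; h(2) = 7; h(4) = -19.
So the maximum is h(-3) = 39/2.

39/2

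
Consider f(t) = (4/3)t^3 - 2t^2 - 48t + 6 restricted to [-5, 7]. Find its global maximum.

Differentiating, f'(t) = 4t^2 - 4t - 48; which vanishes at t = -3 and t = 4.
Compare values at every candidate in [-5, 7]: f(-5) = 88/3; f(-3) = 96; f(4) = -398/3; f(7) = 88/3.
Hence the absolute maximum is 96 at t = -3.

96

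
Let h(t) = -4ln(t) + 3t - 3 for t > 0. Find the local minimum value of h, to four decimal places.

h'(t) = -4/t + 3 = 0 gives t = 4/3.
h''(t) = 4/t², which is positive for t > 0, so this is a local minimum.
h(4/3) = -4·ln(4/3) + 4 - 3 ≈ -0.1507.

-0.1507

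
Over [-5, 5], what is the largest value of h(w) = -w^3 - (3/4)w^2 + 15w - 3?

113/4

Differentiating, h'(w) = -3w^2 - (3/2)w + 15; which vanishes at w = -5/2 and w = 2.
Compare values at every candidate in [-5, 5]: h(-5) = 113/4,  h(-5/2) = -473/16,  h(2) = 16,  h(5) = -287/4.
So the maximum is h(-5) = 113/4.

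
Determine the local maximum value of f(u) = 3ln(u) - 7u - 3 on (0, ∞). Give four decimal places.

-8.5419

f'(u) = 3/u − 7 = 0 gives u = 3/7.
f''(u) = -3/u², which is negative for u > 0, so this is a local maximum.
f(3/7) = 3·ln(3/7) - 3 - 3 ≈ -8.5419.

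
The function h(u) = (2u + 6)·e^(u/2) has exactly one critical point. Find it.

Differentiating with the product rule gives h'(u) = (u + 5)·e^(u/2). Since e^(u/2) > 0, the only critical point is u = -5.
h''(-5) has the same sign as 1 > 0, so this is a local minimum.
h(-5) = (-4)·e^(-5/2) ≈ -0.3283.

-5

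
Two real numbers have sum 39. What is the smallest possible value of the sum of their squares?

1521/2

With a + b = 39, a^2 + b^2 = a^2 + (39 − a)^2.
The derivative 2a − 2(39 − a) = 4a − 78 vanishes at a = 39/2; second derivative 4 > 0, a minimum.
The minimum is 2·(39/2)^2 = 1521/2.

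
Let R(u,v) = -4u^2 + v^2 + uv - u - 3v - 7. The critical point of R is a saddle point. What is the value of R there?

∂R/∂u = -8u + v - 1 = 0 and ∂R/∂v = u + 2v - 3 = 0, so (u, v) = (1/17, 25/17).
The Hessian has R_{uu} = -8, R_{vv} = 2, R_{uv} = 1, giving D = -17 < 0, so the point is a saddle point.
R(1/17, 25/17) = -157/17.

-157/17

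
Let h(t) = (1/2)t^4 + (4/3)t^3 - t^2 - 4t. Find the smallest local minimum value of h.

-19/6

Critical points: h'(t) = 2t^3 + 4t^2 - 2t - 4 vanishes at t = -2, -1, 1.
Since h''(t) = 6t^2 + 8t - 2, we get h''(-2) = 6 > 0 ⇒ local minimum; h''(-1) = -4 < 0 ⇒ local maximum; h''(1) = 12 > 0 ⇒ local minimum.
The smallest local minimum is h(1) = -19/6.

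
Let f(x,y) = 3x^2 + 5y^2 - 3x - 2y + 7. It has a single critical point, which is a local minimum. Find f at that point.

121/20

∂f/∂x = 6x - 3 = 0 and ∂f/∂y = 10y - 2 = 0, so (x, y) = (1/2, 1/5).
The Hessian has f_{xx} = 6, f_{yy} = 10, f_{xy} = 0, giving D = 60 > 0 with f_{xx} > 0, so the point is a local minimum.
f(1/2, 1/5) = 121/20.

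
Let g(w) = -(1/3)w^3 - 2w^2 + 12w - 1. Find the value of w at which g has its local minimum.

g'(w) = -w^2 - 4w + 12. Setting g'(w) = 0 gives w ∈ {-6, 2}.
Since g''(w) = -2w - 4, we get g''(-6) = 8 > 0 ⇒ local minimum; g''(2) = -8 < 0 ⇒ local maximum.
Thus g has its local minimum at w = -6, with value -73.

-6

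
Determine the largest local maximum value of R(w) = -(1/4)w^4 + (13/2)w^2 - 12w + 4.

Critical points: R'(w) = -w^3 + 13w - 12 vanishes at w = -4, 1, 3.
Since R''(w) = -3w^2 + 13, we get R''(-4) = -35 < 0 ⇒ local maximum; R''(1) = 10 > 0 ⇒ local minimum; R''(3) = -14 < 0 ⇒ local maximum.
The largest local maximum is R(-4) = 92.

92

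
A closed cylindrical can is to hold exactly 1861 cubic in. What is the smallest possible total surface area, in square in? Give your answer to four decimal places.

With radius r and height h, πr²h = 1861 so h = 1861/(πr²), and S(r) = 2πr² + 2πrh = 2πr² + 2·1861/r.
S'(r) = 4πr − 2·1861/r² = 0 ⇒ r³ = 1861/(2π), so r ≈ 6.6658 and h = 2r ≈ 13.3317.
S''(r) = 4π + 4·1861/r³ > 0, so this is the minimum; S ≈ 837.5527.

837.5527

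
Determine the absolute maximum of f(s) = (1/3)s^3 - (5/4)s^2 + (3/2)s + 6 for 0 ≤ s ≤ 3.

f'(s) = s^2 - (5/2)s + 3/2, which vanishes at s = 1 and s = 3/2.
Candidates: f(0) = 6,  f(1) = 79/12,  f(3/2) = 105/16,  f(3) = 33/4.
Hence the absolute maximum is 33/4 at s = 3.

33/4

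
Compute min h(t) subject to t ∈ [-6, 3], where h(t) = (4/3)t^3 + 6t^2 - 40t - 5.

-151/3

Differentiating, h'(t) = 4t^2 + 12t - 40; which vanishes at t = -5 and t = 2.
Compare values at every candidate in [-6, 3]: h(-6) = 163; h(-5) = 535/3; h(2) = -151/3; h(3) = -35.
So the minimum is h(2) = -151/3.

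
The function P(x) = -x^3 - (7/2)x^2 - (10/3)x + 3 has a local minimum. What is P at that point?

187/54

Critical points: P'(x) = -3x^2 - 7x - 10/3 vanishes at x = -5/3, -2/3.
Second-derivative test with P''(x) = -6x - 7: P''(-5/3) = 3 > 0 ⇒ local minimum; P''(-2/3) = -3 < 0 ⇒ local maximum.
So the local minimum value is P(-5/3) = 187/54.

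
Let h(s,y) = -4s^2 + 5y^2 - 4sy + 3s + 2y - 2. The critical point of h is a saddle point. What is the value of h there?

∂h/∂s = -8s - 4y + 3 = 0 and ∂h/∂y = -4s + 10y + 2 = 0, so (s, y) = (19/48, -1/24).
The Hessian has h_{ss} = -8, h_{yy} = 10, h_{sy} = -4, giving D = -96 < 0, so the point is a saddle point.
h(19/48, -1/24) = -139/96.

-139/96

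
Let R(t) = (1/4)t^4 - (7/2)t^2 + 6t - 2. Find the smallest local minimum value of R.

Critical points: R'(t) = t^3 - 7t + 6 vanishes at t = -3, 1, 2.
R''(t) = 3t^2 - 7. R''(-3) = 20 > 0 ⇒ local minimum; R''(1) = -4 < 0 ⇒ local maximum; R''(2) = 5 > 0 ⇒ local minimum.
The smallest local minimum is R(-3) = -125/4.

-125/4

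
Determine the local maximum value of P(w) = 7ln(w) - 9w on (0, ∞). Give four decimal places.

P'(w) = 7/w − 9 = 0 gives w = 7/9.
P''(w) = -7/w², which is negative for w > 0, so this is a local maximum.
P(7/9) = 7·ln(7/9) - 7 ≈ -8.7592.

-8.7592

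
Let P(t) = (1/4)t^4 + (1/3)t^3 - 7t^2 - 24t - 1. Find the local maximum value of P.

61/3

Critical points: P'(t) = t^3 + t^2 - 14t - 24 vanishes at t = -3, -2, 4.
Second-derivative test with P''(t) = 3t^2 + 2t - 14: P''(-3) = 7 > 0 ⇒ local minimum; P''(-2) = -6 < 0 ⇒ local maximum; P''(4) = 42 > 0 ⇒ local minimum.
So the local maximum value is P(-2) = 61/3.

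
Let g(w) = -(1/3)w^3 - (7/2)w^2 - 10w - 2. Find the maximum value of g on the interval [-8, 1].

g'(w) = -w^2 - 7w - 10, which vanishes at w = -5 and w = -2.
Candidates: g(-8) = 74/3; g(-5) = 13/6; g(-2) = 20/3; g(1) = -95/6.
So the maximum is g(-8) = 74/3.

74/3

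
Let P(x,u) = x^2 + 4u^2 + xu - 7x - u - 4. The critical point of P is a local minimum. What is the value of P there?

-50/3

∂P/∂x = 2x + u - 7 = 0 and ∂P/∂u = x + 8u - 1 = 0, so (x, u) = (11/3, -1/3).
The Hessian has P_{xx} = 2, P_{uu} = 8, P_{xu} = 1, giving D = 15 > 0 with P_{xx} > 0, so the point is a local minimum.
P(11/3, -1/3) = -50/3.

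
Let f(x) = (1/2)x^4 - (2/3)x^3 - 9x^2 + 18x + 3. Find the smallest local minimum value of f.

-147/2

f'(x) = 2x^3 - 2x^2 - 18x + 18. Setting f'(x) = 0 gives x ∈ {-3, 1, 3}.
Second-derivative test with f''(x) = 6x^2 - 4x - 18: f''(-3) = 48 > 0 ⇒ local minimum; f''(1) = -16 < 0 ⇒ local maximum; f''(3) = 24 > 0 ⇒ local minimum.
So the smallest local minimum value is f(-3) = -147/2.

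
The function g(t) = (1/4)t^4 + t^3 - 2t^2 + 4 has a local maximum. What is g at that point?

g'(t) = t^3 + 3t^2 - 4t = 0 at t = -4, 0, 1.
g''(t) = 3t^2 + 6t - 4. g''(-4) = 20 > 0 ⇒ local minimum; g''(0) = -4 < 0 ⇒ local maximum; g''(1) = 5 > 0 ⇒ local minimum.
So the local maximum value is g(0) = 4.

4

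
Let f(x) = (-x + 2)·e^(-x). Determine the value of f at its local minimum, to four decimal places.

-0.0498

By the product rule, f'(x) = (x - 3)·e^(-x). Since e^(-x) > 0, the only critical point is x = 3.
f''(3) has the same sign as 1 > 0, so this is a local minimum.
f(3) = (-1)·e^(-3) ≈ -0.0498.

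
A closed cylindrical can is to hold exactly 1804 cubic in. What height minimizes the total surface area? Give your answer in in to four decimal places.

13.1942

With radius r and height h, πr²h = 1804 so h = 1804/(πr²), and S(r) = 2πr² + 2πrh = 2πr² + 2·1804/r.
S'(r) = 4πr − 2·1804/r² = 0 ⇒ r³ = 1804/(2π), so r ≈ 6.5971 and h = 2r ≈ 13.1942.
S''(r) = 4π + 4·1804/r³ > 0, so this is the minimum; S ≈ 820.3621.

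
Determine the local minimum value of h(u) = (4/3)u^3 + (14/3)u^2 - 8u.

Critical points: h'(u) = 4u^2 + (28/3)u - 8 vanishes at u = -3, 2/3.
Since h''(u) = 8u + 28/3, we get h''(-3) = -44/3 < 0 ⇒ local maximum; h''(2/3) = 44/3 > 0 ⇒ local minimum.
The local minimum is h(2/3) = -232/81.

-232/81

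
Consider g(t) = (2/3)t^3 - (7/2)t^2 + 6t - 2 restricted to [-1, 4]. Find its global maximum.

26/3

The derivative is 2t^2 - 7t + 6, which vanishes at t = 3/2 and t = 2.
Candidates: g(-1) = -73/6; g(3/2) = 11/8; g(2) = 4/3; g(4) = 26/3.
Hence the absolute maximum is 26/3 at t = 4.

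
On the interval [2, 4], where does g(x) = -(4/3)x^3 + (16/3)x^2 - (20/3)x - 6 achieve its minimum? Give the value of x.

The derivative is -4x^2 + (32/3)x - 20/3, which has no zeros in [2, 4].
Compare values at every candidate in [2, 4]: g(2) = -26/3,  g(4) = -98/3.
Hence the absolute minimum is -98/3 at x = 4.

4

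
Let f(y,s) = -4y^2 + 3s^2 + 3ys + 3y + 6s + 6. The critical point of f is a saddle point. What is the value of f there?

∂f/∂y = -8y + 3s + 3 = 0 and ∂f/∂s = 3y + 6s + 6 = 0, so (y, s) = (0, -1).
The Hessian has f_{yy} = -8, f_{ss} = 6, f_{ys} = 3, giving D = -57 < 0, so the point is a saddle point.
f(0, -1) = 3.

3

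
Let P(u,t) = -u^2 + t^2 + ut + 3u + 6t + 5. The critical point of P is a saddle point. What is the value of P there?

∂P/∂u = -2u + t + 3 = 0 and ∂P/∂t = u + 2t + 6 = 0, so (u, t) = (0, -3).
The Hessian has P_{uu} = -2, P_{tt} = 2, P_{ut} = 1, giving D = -5 < 0, so the point is a saddle point.
P(0, -3) = -4.

-4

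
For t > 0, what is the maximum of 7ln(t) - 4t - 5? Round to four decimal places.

-8.0827

f'(t) = 7/t − 4 = 0 gives t = 7/4.
f''(t) = -7/t², which is negative for t > 0, so this is a local maximum.
f(7/4) = 7·ln(7/4) - 7 - 5 ≈ -8.0827.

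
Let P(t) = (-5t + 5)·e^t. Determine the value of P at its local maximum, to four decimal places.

5.0000

Differentiating with the product rule gives P'(t) = (-5t)·e^t. Since e^t > 0, the only critical point is t = 0.
P''(0) has the same sign as -5 < 0, so this is a local maximum.
P(0) = (5)·e^(0) ≈ 5.0000.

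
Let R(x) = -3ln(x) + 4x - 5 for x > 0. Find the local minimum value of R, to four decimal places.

R'(x) = -3/x + 4 = 0 gives x = 3/4.
R''(x) = 3/x², which is positive for x > 0, so this is a local minimum.
R(3/4) = -3·ln(3/4) + 3 - 5 ≈ -1.1370.

-1.1370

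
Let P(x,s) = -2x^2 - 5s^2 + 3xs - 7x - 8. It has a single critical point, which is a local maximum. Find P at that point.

-3/31

∂P/∂x = -4x + 3s - 7 = 0 and ∂P/∂s = 3x - 10s = 0, so (x, s) = (-70/31, -21/31).
The Hessian has P_{xx} = -4, P_{ss} = -10, P_{xs} = 3, giving D = 31 > 0 with P_{xx} < 0, so the point is a local maximum.
P(-70/31, -21/31) = -3/31.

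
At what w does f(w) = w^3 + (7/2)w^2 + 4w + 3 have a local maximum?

f'(w) = 3w^2 + 7w + 4. Setting f'(w) = 0 gives w ∈ {-4/3, -1}.
Second-derivative test with f''(w) = 6w + 7: f''(-4/3) = -1 < 0 ⇒ local maximum; f''(-1) = 1 > 0 ⇒ local minimum.
So the local maximum value is f(-4/3) = 41/27.

-4/3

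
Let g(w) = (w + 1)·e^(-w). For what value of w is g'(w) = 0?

g'(w) = 1·e^(-w) + (w + 1)·(-1)·e^(-w) = (-w)·e^(-w). Since e^(-w) > 0, the only critical point is w = 0.
g''(0) has the same sign as -1 < 0, so this is a local maximum.
g(0) = (1)·e^(0) ≈ 1.0000.

0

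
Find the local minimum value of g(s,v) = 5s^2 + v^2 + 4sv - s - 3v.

∂g/∂s = 10s + 4v - 1 = 0 and ∂g/∂v = 4s + 2v - 3 = 0, so (s, v) = (-5/2, 13/2).
The Hessian has g_{ss} = 10, g_{vv} = 2, g_{sv} = 4, giving D = 4 > 0 with g_{ss} > 0, so the point is a local minimum.
g(-5/2, 13/2) = -17/2.

-17/2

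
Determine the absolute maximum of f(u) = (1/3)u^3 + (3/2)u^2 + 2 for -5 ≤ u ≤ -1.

13/2

f'(u) = u^2 + 3u, whose only zero in [-5, -1] is u = -3.
Compare values at every candidate in [-5, -1]: f(-5) = -13/6, f(-3) = 13/2, f(-1) = 19/6.
The maximum over the interval is 13/2, attained at u = -3.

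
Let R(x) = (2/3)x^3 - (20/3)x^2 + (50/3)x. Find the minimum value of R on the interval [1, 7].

Differentiating, R'(x) = 2x^2 - (40/3)x + 50/3; which vanishes at x = 5/3 and x = 5.
Compare values at every candidate in [1, 7]: R(1) = 32/3; R(5/3) = 1000/81; R(5) = 0; R(7) = 56/3.
Hence the absolute minimum is 0 at x = 5.

0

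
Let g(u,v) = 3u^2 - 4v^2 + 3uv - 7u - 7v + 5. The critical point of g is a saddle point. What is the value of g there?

∂g/∂u = 6u + 3v - 7 = 0 and ∂g/∂v = 3u - 8v - 7 = 0, so (u, v) = (77/57, -7/19).
The Hessian has g_{uu} = 6, g_{vv} = -8, g_{uv} = 3, giving D = -57 < 0, so the point is a saddle point.
g(77/57, -7/19) = 89/57.

89/57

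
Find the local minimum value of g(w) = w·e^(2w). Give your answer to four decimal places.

-0.1839

g'(w) = 1·e^(2w) + (w)·2·e^(2w) = (2w + 1)·e^(2w). Since e^(2w) > 0, the only critical point is w = -1/2.
g''(-1/2) has the same sign as 2 > 0, so this is a local minimum.
g(-1/2) = (-1/2)·e^(-1) ≈ -0.1839.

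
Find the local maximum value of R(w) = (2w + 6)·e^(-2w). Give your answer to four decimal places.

By the product rule, R'(w) = (-4w - 10)·e^(-2w). Since e^(-2w) > 0, the only critical point is w = -5/2.
R''(-5/2) has the same sign as -4 < 0, so this is a local maximum.
R(-5/2) = (1)·e^(5) ≈ 148.4132.

148.4132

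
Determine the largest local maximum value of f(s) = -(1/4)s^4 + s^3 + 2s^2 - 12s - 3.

17

f'(s) = -s^3 + 3s^2 + 4s - 12. Setting f'(s) = 0 gives s ∈ {-2, 2, 3}.
Since f''(s) = -3s^2 + 6s + 4, we get f''(-2) = -20 < 0 ⇒ local maximum; f''(2) = 4 > 0 ⇒ local minimum; f''(3) = -5 < 0 ⇒ local maximum.
So the largest local maximum value is f(-2) = 17.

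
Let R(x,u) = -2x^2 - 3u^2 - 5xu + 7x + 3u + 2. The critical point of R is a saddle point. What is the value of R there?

-58

∂R/∂x = -4x - 5u + 7 = 0 and ∂R/∂u = -5x - 6u + 3 = 0, so (x, u) = (-27, 23).
The Hessian has R_{xx} = -4, R_{uu} = -6, R_{xu} = -5, giving D = -1 < 0, so the point is a saddle point.
R(-27, 23) = -58.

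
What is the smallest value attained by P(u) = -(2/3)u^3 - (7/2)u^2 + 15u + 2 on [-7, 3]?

-463/6

The derivative is -2u^2 - 7u + 15, which vanishes at u = -5 and u = 3/2.
Evaluating at the critical points and endpoints: P(-7) = -275/6,  P(-5) = -463/6,  P(3/2) = 115/8,  P(3) = -5/2.
So the minimum is P(-5) = -463/6.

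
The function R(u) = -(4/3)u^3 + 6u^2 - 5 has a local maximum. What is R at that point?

13

R'(u) = -4u^2 + 12u = 0 at u = 0, 3.
Since R''(u) = -8u + 12, we get R''(0) = 12 > 0 ⇒ local minimum; R''(3) = -12 < 0 ⇒ local maximum.
Thus R has its local maximum at u = 3, with value 13.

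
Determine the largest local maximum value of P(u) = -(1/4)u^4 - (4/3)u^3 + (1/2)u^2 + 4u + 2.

46/3

Critical points: P'(u) = -u^3 - 4u^2 + u + 4 vanishes at u = -4, -1, 1.
Since P''(u) = -3u^2 - 8u + 1, we get P''(-4) = -15 < 0 ⇒ local maximum; P''(-1) = 6 > 0 ⇒ local minimum; P''(1) = -10 < 0 ⇒ local maximum.
So the largest local maximum value is P(-4) = 46/3.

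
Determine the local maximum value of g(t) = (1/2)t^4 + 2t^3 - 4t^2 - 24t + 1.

25

Critical points: g'(t) = 2t^3 + 6t^2 - 8t - 24 vanishes at t = -3, -2, 2.
Second-derivative test with g''(t) = 6t^2 + 12t - 8: g''(-3) = 10 > 0 ⇒ local minimum; g''(-2) = -8 < 0 ⇒ local maximum; g''(2) = 40 > 0 ⇒ local minimum.
The local maximum is g(-2) = 25.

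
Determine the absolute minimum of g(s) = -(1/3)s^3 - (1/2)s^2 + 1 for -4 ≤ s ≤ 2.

-11/3

Differentiating, g'(s) = -s^2 - s; which vanishes at s = -1 and s = 0.
Candidates: g(-4) = 43/3,  g(-1) = 5/6,  g(0) = 1,  g(2) = -11/3.
The minimum over the interval is -11/3, attained at s = 2.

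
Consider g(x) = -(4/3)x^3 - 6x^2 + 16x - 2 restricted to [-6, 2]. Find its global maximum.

20/3

g'(x) = -4x^2 - 12x + 16, which vanishes at x = -4 and x = 1.
Candidates: g(-6) = -26,  g(-4) = -230/3,  g(1) = 20/3,  g(2) = -14/3.
So the maximum is g(1) = 20/3.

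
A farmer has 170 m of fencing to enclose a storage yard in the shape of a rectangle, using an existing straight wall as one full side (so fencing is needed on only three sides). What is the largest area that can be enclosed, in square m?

7225/2

Let the sides perpendicular to the wall have length x and the parallel side y, so 2x + y = 170 and the area is A = xy = x(170 − 2x).
A'(x) = 170 − 4x = 0 gives x = 85/2, and A''(x) = −4 < 0 confirms a maximum.
Then y = 170 − 2·85/2 = 85 and A = 7225/2.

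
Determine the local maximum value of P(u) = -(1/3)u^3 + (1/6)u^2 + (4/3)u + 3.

347/81

P'(u) = -u^2 + (1/3)u + 4/3 = 0 at u = -1, 4/3.
Since P''(u) = -2u + 1/3, we get P''(-1) = 7/3 > 0 ⇒ local minimum; P''(4/3) = -7/3 < 0 ⇒ local maximum.
So the local maximum value is P(4/3) = 347/81.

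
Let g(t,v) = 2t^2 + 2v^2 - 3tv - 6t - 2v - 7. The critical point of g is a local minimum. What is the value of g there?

∂g/∂t = 4t - 3v - 6 = 0 and ∂g/∂v = -3t + 4v - 2 = 0, so (t, v) = (30/7, 26/7).
The Hessian has g_{tt} = 4, g_{vv} = 4, g_{tv} = -3, giving D = 7 > 0 with g_{tt} > 0, so the point is a local minimum.
g(30/7, 26/7) = -165/7.

-165/7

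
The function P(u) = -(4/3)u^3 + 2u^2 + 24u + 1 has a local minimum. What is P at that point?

-85/3

P'(u) = -4u^2 + 4u + 24. Setting P'(u) = 0 gives u ∈ {-2, 3}.
P''(u) = -8u + 4. P''(-2) = 20 > 0 ⇒ local minimum; P''(3) = -20 < 0 ⇒ local maximum.
So the local minimum value is P(-2) = -85/3.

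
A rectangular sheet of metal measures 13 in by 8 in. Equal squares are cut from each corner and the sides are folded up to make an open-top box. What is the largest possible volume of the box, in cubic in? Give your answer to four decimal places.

75.2651

With cut size x, the volume is V(x) = x(13 − 2x)(8 − 2x) for 0 < x < 4.
V'(x) = 12x^2 − 84x + 104. Setting V'(x) = 0 gives x ≈ 1.6070 (the root in (0, 4)).
V''(x) = 24x − 84 is negative there, so this is the maximum; V ≈ 75.2651.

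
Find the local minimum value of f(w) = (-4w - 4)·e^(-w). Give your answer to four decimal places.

-4.0000

By the product rule, f'(w) = (4w)·e^(-w). Since e^(-w) > 0, the only critical point is w = 0.
f''(0) has the same sign as 4 > 0, so this is a local minimum.
f(0) = (-4)·e^(0) ≈ -4.0000.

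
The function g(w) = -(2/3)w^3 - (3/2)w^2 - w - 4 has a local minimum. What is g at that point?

-23/6

g'(w) = -2w^2 - 3w - 1 = 0 at w = -1, -1/2.
Since g''(w) = -4w - 3, we get g''(-1) = 1 > 0 ⇒ local minimum; g''(-1/2) = -1 < 0 ⇒ local maximum.
Thus g has its local minimum at w = -1, with value -23/6.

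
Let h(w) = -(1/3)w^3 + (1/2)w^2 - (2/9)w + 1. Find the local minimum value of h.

157/162

h'(w) = -w^2 + w - 2/9. Setting h'(w) = 0 gives w ∈ {1/3, 2/3}.
h''(w) = -2w + 1. h''(1/3) = 1/3 > 0 ⇒ local minimum; h''(2/3) = -1/3 < 0 ⇒ local maximum.
So the local minimum value is h(1/3) = 157/162.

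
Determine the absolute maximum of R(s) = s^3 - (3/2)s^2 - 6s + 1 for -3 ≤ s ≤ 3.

9/2

R'(s) = 3s^2 - 3s - 6, which vanishes at s = -1 and s = 2.
Candidates: R(-3) = -43/2, R(-1) = 9/2, R(2) = -9, R(3) = -7/2.
Hence the absolute maximum is 9/2 at s = -1.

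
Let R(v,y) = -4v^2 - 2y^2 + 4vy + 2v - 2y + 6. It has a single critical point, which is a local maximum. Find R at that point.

∂R/∂v = -8v + 4y + 2 = 0 and ∂R/∂y = 4v - 4y - 2 = 0, so (v, y) = (0, -1/2).
The Hessian has R_{vv} = -8, R_{yy} = -4, R_{vy} = 4, giving D = 16 > 0 with R_{vv} < 0, so the point is a local maximum.
R(0, -1/2) = 13/2.

13/2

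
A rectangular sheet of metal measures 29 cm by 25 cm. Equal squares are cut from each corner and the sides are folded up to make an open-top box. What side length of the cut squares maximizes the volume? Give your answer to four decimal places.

4.4631

With cut size x, the volume is V(x) = x(29 − 2x)(25 − 2x) for 0 < x < 12.5.
V'(x) = 12x^2 − 216x + 725. Setting V'(x) = 0 gives x ≈ 4.4631 (the root in (0, 12.5)).
V''(x) = 24x − 216 is negative there, so this is the maximum; V ≈ 1440.0739.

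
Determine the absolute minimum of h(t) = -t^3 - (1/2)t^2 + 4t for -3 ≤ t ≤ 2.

-104/27

h'(t) = -3t^2 - t + 4, which vanishes at t = -4/3 and t = 1.
Evaluating at the critical points and endpoints: h(-3) = 21/2,  h(-4/3) = -104/27,  h(1) = 5/2,  h(2) = -2.
The minimum over the interval is -104/27, attained at t = -4/3.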